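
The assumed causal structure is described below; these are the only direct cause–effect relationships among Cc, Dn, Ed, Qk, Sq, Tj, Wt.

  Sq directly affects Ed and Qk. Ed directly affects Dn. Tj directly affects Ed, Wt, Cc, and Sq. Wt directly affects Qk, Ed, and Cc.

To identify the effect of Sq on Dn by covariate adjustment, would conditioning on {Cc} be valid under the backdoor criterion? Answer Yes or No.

No

Backdoor paths from Sq to Dn (paths whose first edge points into Sq):
  P1: Sq <- Tj -> Wt -> Ed -> Dn
  P2: Sq <- Tj -> Ed -> Dn
  P3: Sq <- Tj -> Cc <- Wt -> Ed -> Dn
Condition 1 (no descendant of Sq in the set): holds — descendants of Sq are {Dn, Ed, Qk}; none are in {Cc}.
Condition 2 (every backdoor path blocked by {Cc}):
  P1: open — no interior node is in the conditioning set.
  P2: open — no interior node is in the conditioning set.
  P3: open — collider(s) Cc are conditioned on (or have a conditioned descendant) and no non-collider on the path is in the set.
{Cc} does not satisfy the backdoor criterion.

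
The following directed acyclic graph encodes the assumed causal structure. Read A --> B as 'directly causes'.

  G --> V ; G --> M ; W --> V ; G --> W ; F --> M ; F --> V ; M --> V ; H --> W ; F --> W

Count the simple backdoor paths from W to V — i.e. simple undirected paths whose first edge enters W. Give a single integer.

6

A backdoor path from W to V is any simple undirected path whose first edge points into W (i.e. leaves W via a parent).
Parents of W: {F, G, H}.
Enumerating:
  P1: W <- G -> M <- F -> V
  P2: W <- G -> M -> V
  P3: W <- G -> V
  P4: W <- F -> M <- G -> V
  P5: W <- F -> M -> V
  P6: W <- F -> V
That exhausts the simple backdoor paths. Count: 6.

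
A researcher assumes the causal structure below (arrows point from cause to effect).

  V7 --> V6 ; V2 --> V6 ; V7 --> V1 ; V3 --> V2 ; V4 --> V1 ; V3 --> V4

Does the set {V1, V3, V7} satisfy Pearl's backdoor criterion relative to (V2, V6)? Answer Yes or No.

Yes

Backdoor paths from V2 to V6 (paths whose first edge points into V2):
  P1: V2 <- V3 -> V4 -> V1 <- V7 -> V6
Condition 1 (no descendant of V2 in the set): holds — descendants of V2 are {V6}; none are in {V1, V3, V7}.
Condition 2 (every backdoor path blocked by {V1, V3, V7}):
  P1: blocked at fork node V3 ∈ conditioning set.
{V1, V3, V7} satisfies the backdoor criterion.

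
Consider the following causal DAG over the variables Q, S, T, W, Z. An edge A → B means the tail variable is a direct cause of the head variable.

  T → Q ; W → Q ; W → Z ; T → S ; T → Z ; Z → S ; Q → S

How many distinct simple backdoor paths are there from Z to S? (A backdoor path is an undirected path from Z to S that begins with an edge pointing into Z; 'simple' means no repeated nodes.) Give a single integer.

A backdoor path from Z to S is any simple undirected path whose first edge points into Z (i.e. leaves Z via a parent).
Parents of Z: {T, W}.
Enumerating:
  P1: Z <- W -> Q <- T -> S
  P2: Z <- W -> Q -> S
  P3: Z <- T -> Q -> S
  P4: Z <- T -> S
That exhausts the simple backdoor paths. Count: 4.

4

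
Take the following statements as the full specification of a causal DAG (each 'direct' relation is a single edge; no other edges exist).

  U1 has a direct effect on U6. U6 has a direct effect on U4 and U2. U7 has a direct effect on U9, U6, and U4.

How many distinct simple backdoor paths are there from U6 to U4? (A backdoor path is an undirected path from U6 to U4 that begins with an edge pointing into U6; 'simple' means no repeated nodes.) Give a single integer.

1

A backdoor path from U6 to U4 is any simple undirected path whose first edge points into U6 (i.e. leaves U6 via a parent).
Parents of U6: {U1, U7}.
Enumerating:
  P1: U6 <- U7 -> U4
That exhausts the simple backdoor paths. Count: 1.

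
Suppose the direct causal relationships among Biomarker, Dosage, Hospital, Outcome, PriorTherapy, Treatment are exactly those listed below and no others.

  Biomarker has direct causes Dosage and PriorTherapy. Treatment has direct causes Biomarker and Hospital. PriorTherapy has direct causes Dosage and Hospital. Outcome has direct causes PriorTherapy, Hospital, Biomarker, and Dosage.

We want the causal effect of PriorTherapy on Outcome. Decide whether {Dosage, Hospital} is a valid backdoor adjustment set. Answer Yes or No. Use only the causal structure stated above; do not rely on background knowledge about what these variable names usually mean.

Yes

Backdoor paths from PriorTherapy to Outcome (paths whose first edge points into PriorTherapy):
  P1: PriorTherapy <- Dosage -> Biomarker -> Outcome
  P2: PriorTherapy <- Dosage -> Biomarker -> Treatment <- Hospital -> Outcome
  P3: PriorTherapy <- Dosage -> Outcome
  P4: PriorTherapy <- Hospital -> Outcome
  P5: PriorTherapy <- Hospital -> Treatment <- Biomarker <- Dosage -> Outcome
  P6: PriorTherapy <- Hospital -> Treatment <- Biomarker -> Outcome
Condition 1 (no descendant of PriorTherapy in the set): holds — descendants of PriorTherapy are {Biomarker, Outcome, Treatment}; none are in {Dosage, Hospital}.
Condition 2 (every backdoor path blocked by {Dosage, Hospital}):
  P1: blocked at fork node Dosage ∈ conditioning set.
  P2: blocked at fork node Dosage ∈ conditioning set.
  P3: blocked at fork node Dosage ∈ conditioning set.
  P4: blocked at fork node Hospital ∈ conditioning set.
  P5: blocked at fork node Hospital ∈ conditioning set.
  P6: blocked at fork node Hospital ∈ conditioning set.
{Dosage, Hospital} satisfies the backdoor criterion.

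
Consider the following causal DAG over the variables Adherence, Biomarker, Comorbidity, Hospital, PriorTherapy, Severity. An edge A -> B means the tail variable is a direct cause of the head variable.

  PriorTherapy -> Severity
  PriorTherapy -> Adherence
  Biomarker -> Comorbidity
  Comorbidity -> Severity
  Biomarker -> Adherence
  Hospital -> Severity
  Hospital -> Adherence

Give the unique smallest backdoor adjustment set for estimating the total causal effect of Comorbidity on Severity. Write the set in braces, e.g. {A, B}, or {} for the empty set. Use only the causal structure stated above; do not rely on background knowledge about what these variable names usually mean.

Variables eligible for adjustment (non-descendants of Comorbidity, excluding Comorbidity and Severity): {Adherence, Biomarker, Hospital, PriorTherapy}.
Backdoor paths from Comorbidity to Severity:
  P1: Comorbidity <- Biomarker -> Adherence <- Hospital -> Severity
  P2: Comorbidity <- Biomarker -> Adherence <- PriorTherapy -> Severity
Each backdoor path contains an unconditioned collider, so every path is already blocked with the empty conditioning set:
  P1: blocked at collider Adherence (neither it nor any descendant is in the conditioning set).
  P2: blocked at collider Adherence (neither it nor any descendant is in the conditioning set).
The empty set is therefore the unique smallest valid set.

{}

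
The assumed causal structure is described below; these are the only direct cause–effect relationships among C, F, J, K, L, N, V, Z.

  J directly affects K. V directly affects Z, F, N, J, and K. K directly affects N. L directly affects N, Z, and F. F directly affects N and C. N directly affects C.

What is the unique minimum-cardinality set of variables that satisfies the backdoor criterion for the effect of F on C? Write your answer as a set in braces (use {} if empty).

Variables eligible for adjustment (non-descendants of F, excluding F and C): {J, K, L, V, Z}.
Backdoor paths from F to C:
  P1: F <- V -> J -> K -> N -> C
  P2: F <- V -> K -> N -> C
  P3: F <- V -> Z <- L -> N -> C
  P4: F <- V -> N -> C
  P5: F <- L -> Z <- V -> J -> K -> N -> C
  P6: F <- L -> Z <- V -> K -> N -> C
  P7: F <- L -> Z <- V -> N -> C
  P8: F <- L -> N -> C
The empty set is not sufficient: P1 (F <- V -> J -> K -> N -> C) has no collider blocking it and no conditioned non-collider, so it is open.
Try {L, V}:
  P1: blocked at fork node V ∈ conditioning set.
  P2: blocked at fork node V ∈ conditioning set.
  P3: blocked at fork node V ∈ conditioning set.
  P4: blocked at fork node V ∈ conditioning set.
  P5: blocked at fork node L ∈ conditioning set.
  P6: blocked at fork node L ∈ conditioning set.
  P7: blocked at fork node L ∈ conditioning set.
  P8: blocked at fork node L ∈ conditioning set.
{L, V} contains no descendant of F and blocks every backdoor path.
Every element of {L, V} is needed (dropping L leaves P8 open; dropping V leaves P1 open), so no proper subset is valid.
Among all size-2 subsets of the eligible variables, only {L, V} blocks every backdoor path, so it is the unique smallest valid adjustment set.

{L, V}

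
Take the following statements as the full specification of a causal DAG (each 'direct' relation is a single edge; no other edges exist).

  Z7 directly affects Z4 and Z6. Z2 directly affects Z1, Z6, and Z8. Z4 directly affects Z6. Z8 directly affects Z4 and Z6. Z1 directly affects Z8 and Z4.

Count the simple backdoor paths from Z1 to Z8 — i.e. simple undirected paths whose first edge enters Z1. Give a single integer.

A backdoor path from Z1 to Z8 is any simple undirected path whose first edge points into Z1 (i.e. leaves Z1 via a parent).
Parents of Z1: {Z2}.
Enumerating:
  P1: Z1 <- Z2 -> Z8
  P2: Z1 <- Z2 -> Z6 <- Z7 -> Z4 <- Z8
  P3: Z1 <- Z2 -> Z6 <- Z8
  P4: Z1 <- Z2 -> Z6 <- Z4 <- Z8
That exhausts the simple backdoor paths. Count: 4.

4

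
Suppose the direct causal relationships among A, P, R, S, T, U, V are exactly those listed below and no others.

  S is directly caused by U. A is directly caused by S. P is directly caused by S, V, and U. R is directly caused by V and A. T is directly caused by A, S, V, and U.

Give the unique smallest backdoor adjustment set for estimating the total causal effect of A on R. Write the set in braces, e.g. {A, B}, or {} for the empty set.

{}

Variables eligible for adjustment (non-descendants of A, excluding A and R): {P, S, U, V}.
Backdoor paths from A to R:
  P1: A <- S <- U -> P <- V -> R
  P2: A <- S <- U -> T <- V -> R
  P3: A <- S -> P <- V -> R
  P4: A <- S -> P <- U -> T <- V -> R
  P5: A <- S -> T <- V -> R
  P6: A <- S -> T <- U -> P <- V -> R
Each backdoor path contains an unconditioned collider, so every path is already blocked with the empty conditioning set:
  P1: blocked at collider P (neither it nor any descendant is in the conditioning set).
  P2: blocked at collider T (neither it nor any descendant is in the conditioning set).
  P3: blocked at collider P (neither it nor any descendant is in the conditioning set).
  P4: blocked at collider P (neither it nor any descendant is in the conditioning set).
  P5: blocked at collider T (neither it nor any descendant is in the conditioning set).
  P6: blocked at collider T (neither it nor any descendant is in the conditioning set).
The empty set is therefore the unique smallest valid set.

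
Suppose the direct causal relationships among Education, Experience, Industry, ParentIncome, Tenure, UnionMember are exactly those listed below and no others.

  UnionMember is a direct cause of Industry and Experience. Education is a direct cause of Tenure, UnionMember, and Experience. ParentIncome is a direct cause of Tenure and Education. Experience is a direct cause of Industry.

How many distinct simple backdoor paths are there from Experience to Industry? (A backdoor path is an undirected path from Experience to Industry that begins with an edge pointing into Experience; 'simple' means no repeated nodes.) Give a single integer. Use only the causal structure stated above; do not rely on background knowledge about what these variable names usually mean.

2

A backdoor path from Experience to Industry is any simple undirected path whose first edge points into Experience (i.e. leaves Experience via a parent).
Parents of Experience: {Education, UnionMember}.
Enumerating:
  P1: Experience <- Education -> UnionMember -> Industry
  P2: Experience <- UnionMember -> Industry
That exhausts the simple backdoor paths. Count: 2.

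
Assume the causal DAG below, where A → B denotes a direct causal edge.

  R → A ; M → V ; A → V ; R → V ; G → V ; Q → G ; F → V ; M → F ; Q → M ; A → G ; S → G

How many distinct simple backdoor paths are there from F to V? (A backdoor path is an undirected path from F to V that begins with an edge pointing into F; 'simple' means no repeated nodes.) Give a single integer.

A backdoor path from F to V is any simple undirected path whose first edge points into F (i.e. leaves F via a parent).
Parents of F: {M}.
Enumerating:
  P1: F <- M <- Q -> G <- A <- R -> V
  P2: F <- M <- Q -> G <- A -> V
  P3: F <- M <- Q -> G -> V
  P4: F <- M -> V
That exhausts the simple backdoor paths. Count: 4.

4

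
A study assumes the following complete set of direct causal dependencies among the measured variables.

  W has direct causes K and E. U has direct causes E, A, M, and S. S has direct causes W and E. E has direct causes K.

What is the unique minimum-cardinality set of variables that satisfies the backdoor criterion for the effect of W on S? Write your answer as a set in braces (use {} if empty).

{E}

Variables eligible for adjustment (non-descendants of W, excluding W and S): {A, E, K, M}.
Backdoor paths from W to S:
  P1: W <- K -> E -> S
  P2: W <- K -> E -> U <- S
  P3: W <- E -> S
  P4: W <- E -> U <- S
The empty set is not sufficient: P1 (W <- K -> E -> S) has no collider blocking it and no conditioned non-collider, so it is open.
Try {E}:
  P1: blocked at chain node E ∈ conditioning set.
  P2: blocked at chain node E ∈ conditioning set.
  P3: blocked at fork node E ∈ conditioning set.
  P4: blocked at fork node E ∈ conditioning set.
{E} contains no descendant of W and blocks every backdoor path.
No other singleton works — e.g. {M} leaves P1 open — so {E} is the unique smallest valid adjustment set.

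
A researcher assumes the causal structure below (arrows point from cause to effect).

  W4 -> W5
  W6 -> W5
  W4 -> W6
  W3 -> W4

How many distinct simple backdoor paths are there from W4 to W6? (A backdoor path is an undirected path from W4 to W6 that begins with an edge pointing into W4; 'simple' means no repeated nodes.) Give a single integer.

0

A backdoor path from W4 to W6 is any simple undirected path whose first edge points into W4 (i.e. leaves W4 via a parent).
Parents of W4: {W3}.
No simple path from any parent of W4 reaches W6 without revisiting W4, so there are no backdoor paths.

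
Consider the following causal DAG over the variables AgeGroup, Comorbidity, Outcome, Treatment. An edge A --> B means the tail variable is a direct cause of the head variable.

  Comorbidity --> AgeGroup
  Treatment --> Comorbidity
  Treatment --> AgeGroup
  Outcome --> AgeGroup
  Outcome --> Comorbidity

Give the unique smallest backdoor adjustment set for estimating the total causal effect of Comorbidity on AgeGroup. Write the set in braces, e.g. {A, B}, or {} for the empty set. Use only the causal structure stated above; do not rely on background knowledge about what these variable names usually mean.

{Outcome, Treatment}

Variables eligible for adjustment (non-descendants of Comorbidity, excluding Comorbidity and AgeGroup): {Outcome, Treatment}.
Backdoor paths from Comorbidity to AgeGroup:
  P1: Comorbidity <- Treatment -> AgeGroup
  P2: Comorbidity <- Outcome -> AgeGroup
The empty set is not sufficient: P1 (Comorbidity <- Treatment -> AgeGroup) has no collider blocking it and no conditioned non-collider, so it is open.
Try {Outcome, Treatment}:
  P1: blocked at fork node Treatment ∈ conditioning set.
  P2: blocked at fork node Outcome ∈ conditioning set.
{Outcome, Treatment} contains no descendant of Comorbidity and blocks every backdoor path.
Every element of {Outcome, Treatment} is needed (dropping Outcome leaves P2 open; dropping Treatment leaves P1 open), so no proper subset is valid.
Among all size-2 subsets of the eligible variables, only {Outcome, Treatment} blocks every backdoor path, so it is the unique smallest valid adjustment set.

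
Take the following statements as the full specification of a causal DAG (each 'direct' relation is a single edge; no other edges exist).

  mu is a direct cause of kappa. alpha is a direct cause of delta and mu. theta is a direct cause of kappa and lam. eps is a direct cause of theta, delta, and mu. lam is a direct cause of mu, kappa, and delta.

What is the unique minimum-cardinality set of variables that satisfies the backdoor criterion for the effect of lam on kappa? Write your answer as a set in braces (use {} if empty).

Variables eligible for adjustment (non-descendants of lam, excluding lam and kappa): {alpha, eps, theta}.
Backdoor paths from lam to kappa:
  P1: lam <- theta <- eps -> delta <- alpha -> mu -> kappa
  P2: lam <- theta <- eps -> mu -> kappa
  P3: lam <- theta -> kappa
The empty set is not sufficient: P2 (lam <- theta <- eps -> mu -> kappa) has no collider blocking it and no conditioned non-collider, so it is open.
Try {theta}:
  P1: blocked at chain node theta ∈ conditioning set.
  P2: blocked at chain node theta ∈ conditioning set.
  P3: blocked at fork node theta ∈ conditioning set.
{theta} contains no descendant of lam and blocks every backdoor path.
No other singleton works — e.g. {eps} leaves P3 open — so {theta} is the unique smallest valid adjustment set.

{theta}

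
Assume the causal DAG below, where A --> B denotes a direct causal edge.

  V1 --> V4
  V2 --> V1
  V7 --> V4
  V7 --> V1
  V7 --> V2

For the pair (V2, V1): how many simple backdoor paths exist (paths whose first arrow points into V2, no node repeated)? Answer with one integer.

2

A backdoor path from V2 to V1 is any simple undirected path whose first edge points into V2 (i.e. leaves V2 via a parent).
Parents of V2: {V7}.
Enumerating:
  P1: V2 <- V7 -> V1
  P2: V2 <- V7 -> V4 <- V1
That exhausts the simple backdoor paths. Count: 2.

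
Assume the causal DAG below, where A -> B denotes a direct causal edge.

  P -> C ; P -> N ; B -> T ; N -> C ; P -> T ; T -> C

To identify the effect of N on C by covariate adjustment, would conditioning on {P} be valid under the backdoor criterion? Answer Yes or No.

Yes

Backdoor paths from N to C (paths whose first edge points into N):
  P1: N <- P -> T -> C
  P2: N <- P -> C
Condition 1 (no descendant of N in the set): holds — descendants of N are {C}; none are in {P}.
Condition 2 (every backdoor path blocked by {P}):
  P1: blocked at fork node P ∈ conditioning set.
  P2: blocked at fork node P ∈ conditioning set.
{P} satisfies the backdoor criterion.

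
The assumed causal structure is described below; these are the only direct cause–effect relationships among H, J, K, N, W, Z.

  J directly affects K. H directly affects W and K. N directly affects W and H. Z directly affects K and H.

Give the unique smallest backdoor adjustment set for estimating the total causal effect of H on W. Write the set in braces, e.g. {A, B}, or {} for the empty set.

Variables eligible for adjustment (non-descendants of H, excluding H and W): {J, N, Z}.
Backdoor paths from H to W:
  P1: H <- N -> W
The empty set is not sufficient: P1 (H <- N -> W) has no collider blocking it and no conditioned non-collider, so it is open.
Try {N}:
  P1: blocked at fork node N ∈ conditioning set.
{N} contains no descendant of H and blocks every backdoor path.
No other singleton works — e.g. {J} leaves P1 open — so {N} is the unique smallest valid adjustment set.

{N}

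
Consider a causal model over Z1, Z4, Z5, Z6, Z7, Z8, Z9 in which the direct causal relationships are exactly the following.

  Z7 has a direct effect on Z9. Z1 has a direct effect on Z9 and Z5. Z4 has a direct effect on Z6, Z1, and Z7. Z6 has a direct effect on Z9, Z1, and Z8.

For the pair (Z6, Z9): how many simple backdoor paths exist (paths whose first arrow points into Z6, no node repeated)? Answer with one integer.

2

A backdoor path from Z6 to Z9 is any simple undirected path whose first edge points into Z6 (i.e. leaves Z6 via a parent).
Parents of Z6: {Z4}.
Enumerating:
  P1: Z6 <- Z4 -> Z7 -> Z9
  P2: Z6 <- Z4 -> Z1 -> Z9
That exhausts the simple backdoor paths. Count: 2.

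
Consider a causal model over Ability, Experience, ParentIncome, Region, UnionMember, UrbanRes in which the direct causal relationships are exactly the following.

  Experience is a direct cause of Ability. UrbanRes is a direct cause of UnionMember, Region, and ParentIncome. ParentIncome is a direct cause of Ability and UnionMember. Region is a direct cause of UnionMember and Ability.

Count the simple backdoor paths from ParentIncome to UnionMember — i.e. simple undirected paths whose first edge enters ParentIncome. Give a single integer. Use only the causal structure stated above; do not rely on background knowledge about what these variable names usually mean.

2

A backdoor path from ParentIncome to UnionMember is any simple undirected path whose first edge points into ParentIncome (i.e. leaves ParentIncome via a parent).
Parents of ParentIncome: {UrbanRes}.
Enumerating:
  P1: ParentIncome <- UrbanRes -> Region -> UnionMember
  P2: ParentIncome <- UrbanRes -> UnionMember
That exhausts the simple backdoor paths. Count: 2.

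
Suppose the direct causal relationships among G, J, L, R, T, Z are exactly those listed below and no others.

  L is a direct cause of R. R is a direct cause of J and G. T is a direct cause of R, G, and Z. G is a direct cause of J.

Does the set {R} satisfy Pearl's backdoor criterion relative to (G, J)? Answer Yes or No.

Backdoor paths from G to J (paths whose first edge points into G):
  P1: G <- T -> R -> J
  P2: G <- R -> J
Condition 1 (no descendant of G in the set): holds — descendants of G are {J}; none are in {R}.
Condition 2 (every backdoor path blocked by {R}):
  P1: blocked at chain node R ∈ conditioning set.
  P2: blocked at fork node R ∈ conditioning set.
{R} satisfies the backdoor criterion.

Yes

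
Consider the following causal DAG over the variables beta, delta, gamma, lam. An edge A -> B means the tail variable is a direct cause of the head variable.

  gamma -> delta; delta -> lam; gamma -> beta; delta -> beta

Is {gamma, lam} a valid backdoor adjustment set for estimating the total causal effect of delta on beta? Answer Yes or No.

Backdoor paths from delta to beta (paths whose first edge points into delta):
  P1: delta <- gamma -> beta
Condition 1 (no descendant of delta in the set): FAILS — lam is a descendant of delta.
Condition 2 (every backdoor path blocked by {gamma, lam}):
  P1: blocked at fork node gamma ∈ conditioning set.
{gamma, lam} does not satisfy the backdoor criterion.

No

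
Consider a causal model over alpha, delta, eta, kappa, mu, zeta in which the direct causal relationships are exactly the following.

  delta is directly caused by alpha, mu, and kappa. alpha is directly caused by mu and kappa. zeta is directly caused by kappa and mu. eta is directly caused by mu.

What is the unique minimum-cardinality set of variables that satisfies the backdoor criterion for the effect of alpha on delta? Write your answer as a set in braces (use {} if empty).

{kappa, mu}

Variables eligible for adjustment (non-descendants of alpha, excluding alpha and delta): {eta, kappa, mu, zeta}.
Backdoor paths from alpha to delta:
  P1: alpha <- kappa -> delta
  P2: alpha <- kappa -> zeta <- mu -> delta
  P3: alpha <- mu -> delta
  P4: alpha <- mu -> zeta <- kappa -> delta
The empty set is not sufficient: P1 (alpha <- kappa -> delta) has no collider blocking it and no conditioned non-collider, so it is open.
Try {kappa, mu}:
  P1: blocked at fork node kappa ∈ conditioning set.
  P2: blocked at fork node kappa ∈ conditioning set.
  P3: blocked at fork node mu ∈ conditioning set.
  P4: blocked at fork node mu ∈ conditioning set.
{kappa, mu} contains no descendant of alpha and blocks every backdoor path.
Every element of {kappa, mu} is needed (dropping kappa leaves P1 open; dropping mu leaves P3 open), so no proper subset is valid.
Among all size-2 subsets of the eligible variables, only {kappa, mu} blocks every backdoor path, so it is the unique smallest valid adjustment set.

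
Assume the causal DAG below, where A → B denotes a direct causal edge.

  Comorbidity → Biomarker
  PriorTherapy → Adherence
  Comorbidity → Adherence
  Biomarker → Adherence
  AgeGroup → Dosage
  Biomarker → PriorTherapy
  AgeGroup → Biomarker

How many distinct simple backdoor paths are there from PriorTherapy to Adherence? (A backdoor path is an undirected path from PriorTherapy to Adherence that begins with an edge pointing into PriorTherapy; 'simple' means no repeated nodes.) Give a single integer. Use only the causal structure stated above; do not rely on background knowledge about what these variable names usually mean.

2

A backdoor path from PriorTherapy to Adherence is any simple undirected path whose first edge points into PriorTherapy (i.e. leaves PriorTherapy via a parent).
Parents of PriorTherapy: {Biomarker}.
Enumerating:
  P1: PriorTherapy <- Biomarker <- Comorbidity -> Adherence
  P2: PriorTherapy <- Biomarker -> Adherence
That exhausts the simple backdoor paths. Count: 2.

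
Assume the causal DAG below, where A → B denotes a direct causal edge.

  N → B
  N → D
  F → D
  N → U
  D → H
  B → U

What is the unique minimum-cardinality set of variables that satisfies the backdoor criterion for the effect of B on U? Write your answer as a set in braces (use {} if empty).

Variables eligible for adjustment (non-descendants of B, excluding B and U): {D, F, H, N}.
Backdoor paths from B to U:
  P1: B <- N -> U
The empty set is not sufficient: P1 (B <- N -> U) has no collider blocking it and no conditioned non-collider, so it is open.
Try {N}:
  P1: blocked at fork node N ∈ conditioning set.
{N} contains no descendant of B and blocks every backdoor path.
No other singleton works — e.g. {F} leaves P1 open — so {N} is the unique smallest valid adjustment set.

{N}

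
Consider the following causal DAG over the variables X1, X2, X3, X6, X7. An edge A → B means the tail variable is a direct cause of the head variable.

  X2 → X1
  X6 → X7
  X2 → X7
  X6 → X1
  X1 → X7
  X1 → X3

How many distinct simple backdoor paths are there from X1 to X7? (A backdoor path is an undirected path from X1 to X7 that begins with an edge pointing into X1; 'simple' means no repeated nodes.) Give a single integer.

A backdoor path from X1 to X7 is any simple undirected path whose first edge points into X1 (i.e. leaves X1 via a parent).
Parents of X1: {X2, X6}.
Enumerating:
  P1: X1 <- X2 -> X7
  P2: X1 <- X6 -> X7
That exhausts the simple backdoor paths. Count: 2.

2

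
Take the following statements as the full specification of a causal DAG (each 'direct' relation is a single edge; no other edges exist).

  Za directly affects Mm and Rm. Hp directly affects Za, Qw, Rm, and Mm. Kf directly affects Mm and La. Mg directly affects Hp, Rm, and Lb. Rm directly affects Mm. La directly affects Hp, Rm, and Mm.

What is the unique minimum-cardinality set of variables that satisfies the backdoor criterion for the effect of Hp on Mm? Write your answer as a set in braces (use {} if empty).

Variables eligible for adjustment (non-descendants of Hp, excluding Hp and Mm): {Kf, La, Lb, Mg}.
Backdoor paths from Hp to Mm:
  P1: Hp <- Mg -> Rm <- La <- Kf -> Mm
  P2: Hp <- Mg -> Rm <- La -> Mm
  P3: Hp <- Mg -> Rm <- Za -> Mm
  P4: Hp <- Mg -> Rm -> Mm
  P5: Hp <- La <- Kf -> Mm
  P6: Hp <- La -> Rm <- Za -> Mm
  P7: Hp <- La -> Rm -> Mm
  P8: Hp <- La -> Mm
The empty set is not sufficient: P4 (Hp <- Mg -> Rm -> Mm) has no collider blocking it and no conditioned non-collider, so it is open.
Try {La, Mg}:
  P1: blocked at fork node Mg ∈ conditioning set.
  P2: blocked at fork node Mg ∈ conditioning set.
  P3: blocked at fork node Mg ∈ conditioning set.
  P4: blocked at fork node Mg ∈ conditioning set.
  P5: blocked at chain node La ∈ conditioning set.
  P6: blocked at fork node La ∈ conditioning set.
  P7: blocked at fork node La ∈ conditioning set.
  P8: blocked at fork node La ∈ conditioning set.
{La, Mg} contains no descendant of Hp and blocks every backdoor path.
Every element of {La, Mg} is needed (dropping La leaves P5 open; dropping Mg leaves P4 open), so no proper subset is valid.
Among all size-2 subsets of the eligible variables, only {La, Mg} blocks every backdoor path, so it is the unique smallest valid adjustment set.

{La, Mg}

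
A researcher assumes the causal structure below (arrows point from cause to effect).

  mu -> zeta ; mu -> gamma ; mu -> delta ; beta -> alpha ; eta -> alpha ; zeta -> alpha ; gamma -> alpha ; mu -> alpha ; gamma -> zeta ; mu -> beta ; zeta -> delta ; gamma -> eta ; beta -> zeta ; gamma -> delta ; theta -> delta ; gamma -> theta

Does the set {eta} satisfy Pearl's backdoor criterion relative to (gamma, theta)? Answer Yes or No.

Backdoor paths from gamma to theta (paths whose first edge points into gamma):
  P1: gamma <- mu -> beta -> zeta -> delta <- theta
  P2: gamma <- mu -> beta -> alpha <- zeta -> delta <- theta
  P3: gamma <- mu -> zeta -> delta <- theta
  P4: gamma <- mu -> alpha <- beta -> zeta -> delta <- theta
  P5: gamma <- mu -> alpha <- zeta -> delta <- theta
  P6: gamma <- mu -> delta <- theta
Condition 1 (no descendant of gamma in the set): FAILS — eta is a descendant of gamma.
Condition 2 (every backdoor path blocked by {eta}):
  P1: blocked at collider delta (neither it nor any descendant is in the conditioning set).
  P2: blocked at collider alpha (neither it nor any descendant is in the conditioning set).
  P3: blocked at collider delta (neither it nor any descendant is in the conditioning set).
  P4: blocked at collider alpha (neither it nor any descendant is in the conditioning set).
  P5: blocked at collider alpha (neither it nor any descendant is in the conditioning set).
  P6: blocked at collider delta (neither it nor any descendant is in the conditioning set).
{eta} does not satisfy the backdoor criterion.

No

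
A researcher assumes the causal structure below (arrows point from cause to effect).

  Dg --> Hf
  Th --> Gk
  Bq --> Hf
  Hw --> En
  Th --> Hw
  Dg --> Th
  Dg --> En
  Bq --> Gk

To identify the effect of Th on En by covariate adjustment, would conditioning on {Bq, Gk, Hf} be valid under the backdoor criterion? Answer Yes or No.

Backdoor paths from Th to En (paths whose first edge points into Th):
  P1: Th <- Dg -> En
Condition 1 (no descendant of Th in the set): FAILS — Gk is a descendant of Th.
Condition 2 (every backdoor path blocked by {Bq, Gk, Hf}):
  P1: open — no interior node is in the conditioning set.
{Bq, Gk, Hf} does not satisfy the backdoor criterion.

No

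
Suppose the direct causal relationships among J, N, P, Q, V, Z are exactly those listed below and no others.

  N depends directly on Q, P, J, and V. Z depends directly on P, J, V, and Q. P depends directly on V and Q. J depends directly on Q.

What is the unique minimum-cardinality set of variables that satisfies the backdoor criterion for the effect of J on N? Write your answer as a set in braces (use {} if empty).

Variables eligible for adjustment (non-descendants of J, excluding J and N): {P, Q, V}.
Backdoor paths from J to N:
  P1: J <- Q -> P <- V -> N
  P2: J <- Q -> P -> Z <- V -> N
  P3: J <- Q -> P -> N
  P4: J <- Q -> Z <- V -> P -> N
  P5: J <- Q -> Z <- V -> N
  P6: J <- Q -> Z <- P <- V -> N
  P7: J <- Q -> Z <- P -> N
  P8: J <- Q -> N
The empty set is not sufficient: P3 (J <- Q -> P -> N) has no collider blocking it and no conditioned non-collider, so it is open.
Try {Q}:
  P1: blocked at fork node Q ∈ conditioning set.
  P2: blocked at fork node Q ∈ conditioning set.
  P3: blocked at fork node Q ∈ conditioning set.
  P4: blocked at fork node Q ∈ conditioning set.
  P5: blocked at fork node Q ∈ conditioning set.
  P6: blocked at fork node Q ∈ conditioning set.
  P7: blocked at fork node Q ∈ conditioning set.
  P8: blocked at fork node Q ∈ conditioning set.
{Q} contains no descendant of J and blocks every backdoor path.
No other singleton works — e.g. {V} leaves P3 open — so {Q} is the unique smallest valid adjustment set.

{Q}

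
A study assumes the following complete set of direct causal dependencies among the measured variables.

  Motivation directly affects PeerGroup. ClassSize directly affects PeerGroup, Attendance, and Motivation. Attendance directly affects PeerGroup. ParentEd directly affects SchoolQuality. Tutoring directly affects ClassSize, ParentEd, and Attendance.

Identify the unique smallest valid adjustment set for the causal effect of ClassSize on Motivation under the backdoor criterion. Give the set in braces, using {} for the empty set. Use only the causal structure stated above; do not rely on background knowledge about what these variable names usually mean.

Variables eligible for adjustment (non-descendants of ClassSize, excluding ClassSize and Motivation): {ParentEd, SchoolQuality, Tutoring}.
Backdoor paths from ClassSize to Motivation:
  P1: ClassSize <- Tutoring -> Attendance -> PeerGroup <- Motivation
Each backdoor path contains an unconditioned collider, so every path is already blocked with the empty conditioning set:
  P1: blocked at collider PeerGroup (neither it nor any descendant is in the conditioning set).
The empty set is therefore the unique smallest valid set.

{}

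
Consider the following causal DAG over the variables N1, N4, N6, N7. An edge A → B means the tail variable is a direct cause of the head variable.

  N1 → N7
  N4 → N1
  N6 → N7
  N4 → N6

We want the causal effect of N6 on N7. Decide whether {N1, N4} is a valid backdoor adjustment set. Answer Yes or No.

Yes

Backdoor paths from N6 to N7 (paths whose first edge points into N6):
  P1: N6 <- N4 -> N1 -> N7
Condition 1 (no descendant of N6 in the set): holds — descendants of N6 are {N7}; none are in {N1, N4}.
Condition 2 (every backdoor path blocked by {N1, N4}):
  P1: blocked at fork node N4 ∈ conditioning set.
{N1, N4} satisfies the backdoor criterion.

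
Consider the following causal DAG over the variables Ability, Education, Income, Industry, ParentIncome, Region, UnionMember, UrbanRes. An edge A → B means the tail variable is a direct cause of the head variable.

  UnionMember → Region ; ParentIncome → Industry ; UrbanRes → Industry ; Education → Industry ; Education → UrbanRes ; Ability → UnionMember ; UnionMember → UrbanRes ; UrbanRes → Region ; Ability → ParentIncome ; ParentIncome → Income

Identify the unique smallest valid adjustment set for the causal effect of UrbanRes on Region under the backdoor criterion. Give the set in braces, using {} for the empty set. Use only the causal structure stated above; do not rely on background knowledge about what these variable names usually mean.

Variables eligible for adjustment (non-descendants of UrbanRes, excluding UrbanRes and Region): {Ability, Education, Income, ParentIncome, UnionMember}.
Backdoor paths from UrbanRes to Region:
  P1: UrbanRes <- UnionMember -> Region
  P2: UrbanRes <- Education -> Industry <- ParentIncome <- Ability -> UnionMember -> Region
The empty set is not sufficient: P1 (UrbanRes <- UnionMember -> Region) has no collider blocking it and no conditioned non-collider, so it is open.
Try {UnionMember}:
  P1: blocked at fork node UnionMember ∈ conditioning set.
  P2: blocked at collider Industry (neither it nor any descendant is in the conditioning set).
{UnionMember} contains no descendant of UrbanRes and blocks every backdoor path.
No other singleton works — e.g. {Ability} leaves P1 open — so {UnionMember} is the unique smallest valid adjustment set.

{UnionMember}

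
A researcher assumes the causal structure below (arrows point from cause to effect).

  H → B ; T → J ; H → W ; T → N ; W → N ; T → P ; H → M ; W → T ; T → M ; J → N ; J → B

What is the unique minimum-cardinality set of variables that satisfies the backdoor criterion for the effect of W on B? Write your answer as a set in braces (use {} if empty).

Variables eligible for adjustment (non-descendants of W, excluding W and B): {H}.
Backdoor paths from W to B:
  P1: W <- H -> M <- T -> J -> B
  P2: W <- H -> M <- T -> N <- J -> B
  P3: W <- H -> B
The empty set is not sufficient: P3 (W <- H -> B) has no collider blocking it and no conditioned non-collider, so it is open.
Try {H}:
  P1: blocked at fork node H ∈ conditioning set.
  P2: blocked at fork node H ∈ conditioning set.
  P3: blocked at fork node H ∈ conditioning set.
{H} contains no descendant of W and blocks every backdoor path.
{H} is the unique smallest valid adjustment set.

{H}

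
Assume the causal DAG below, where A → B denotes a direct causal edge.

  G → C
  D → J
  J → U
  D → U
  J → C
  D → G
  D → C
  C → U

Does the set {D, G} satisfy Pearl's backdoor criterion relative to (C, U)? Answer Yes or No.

Backdoor paths from C to U (paths whose first edge points into C):
  P1: C <- D -> J -> U
  P2: C <- D -> U
  P3: C <- J <- D -> U
  P4: C <- J -> U
  P5: C <- G <- D -> J -> U
  P6: C <- G <- D -> U
Condition 1 (no descendant of C in the set): holds — descendants of C are {U}; none are in {D, G}.
Condition 2 (every backdoor path blocked by {D, G}):
  P1: blocked at fork node D ∈ conditioning set.
  P2: blocked at fork node D ∈ conditioning set.
  P3: blocked at fork node D ∈ conditioning set.
  P4: open — no interior node is in the conditioning set.
  P5: blocked at chain node G ∈ conditioning set.
  P6: blocked at chain node G ∈ conditioning set.
{D, G} does not satisfy the backdoor criterion.

No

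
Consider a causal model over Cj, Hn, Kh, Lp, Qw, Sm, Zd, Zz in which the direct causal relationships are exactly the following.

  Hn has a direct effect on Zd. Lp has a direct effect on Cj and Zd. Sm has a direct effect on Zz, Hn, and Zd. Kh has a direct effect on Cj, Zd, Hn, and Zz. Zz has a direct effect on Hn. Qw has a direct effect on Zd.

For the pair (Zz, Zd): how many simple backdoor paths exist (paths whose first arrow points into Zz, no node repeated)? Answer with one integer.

8

A backdoor path from Zz to Zd is any simple undirected path whose first edge points into Zz (i.e. leaves Zz via a parent).
Parents of Zz: {Kh, Sm}.
Enumerating:
  P1: Zz <- Kh -> Hn <- Sm -> Zd
  P2: Zz <- Kh -> Hn -> Zd
  P3: Zz <- Kh -> Zd
  P4: Zz <- Kh -> Cj <- Lp -> Zd
  P5: Zz <- Sm -> Hn <- Kh -> Zd
  P6: Zz <- Sm -> Hn <- Kh -> Cj <- Lp -> Zd
  P7: Zz <- Sm -> Hn -> Zd
  P8: Zz <- Sm -> Zd
That exhausts the simple backdoor paths. Count: 8.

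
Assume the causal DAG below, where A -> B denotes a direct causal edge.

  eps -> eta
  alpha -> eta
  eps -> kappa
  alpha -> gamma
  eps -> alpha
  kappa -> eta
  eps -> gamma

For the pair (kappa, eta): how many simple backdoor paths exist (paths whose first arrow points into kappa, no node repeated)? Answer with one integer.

3

A backdoor path from kappa to eta is any simple undirected path whose first edge points into kappa (i.e. leaves kappa via a parent).
Parents of kappa: {eps}.
Enumerating:
  P1: kappa <- eps -> alpha -> eta
  P2: kappa <- eps -> eta
  P3: kappa <- eps -> gamma <- alpha -> eta
That exhausts the simple backdoor paths. Count: 3.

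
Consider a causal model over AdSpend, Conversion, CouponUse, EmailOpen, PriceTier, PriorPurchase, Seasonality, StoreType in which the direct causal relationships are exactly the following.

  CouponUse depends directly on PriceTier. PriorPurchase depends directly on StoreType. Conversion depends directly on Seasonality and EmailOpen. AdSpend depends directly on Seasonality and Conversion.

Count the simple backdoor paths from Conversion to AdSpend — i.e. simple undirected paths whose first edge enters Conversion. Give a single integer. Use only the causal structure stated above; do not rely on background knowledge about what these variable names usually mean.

A backdoor path from Conversion to AdSpend is any simple undirected path whose first edge points into Conversion (i.e. leaves Conversion via a parent).
Parents of Conversion: {EmailOpen, Seasonality}.
Enumerating:
  P1: Conversion <- Seasonality -> AdSpend
That exhausts the simple backdoor paths. Count: 1.

1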